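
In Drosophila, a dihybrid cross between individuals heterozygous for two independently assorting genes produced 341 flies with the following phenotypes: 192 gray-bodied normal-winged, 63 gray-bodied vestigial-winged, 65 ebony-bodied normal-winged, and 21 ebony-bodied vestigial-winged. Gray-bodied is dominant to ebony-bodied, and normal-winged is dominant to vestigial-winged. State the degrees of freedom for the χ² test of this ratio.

A dihybrid F₂ with independent assortment and complete dominance at both loci gives a 9:3:3:1 phenotypic ratio.
A goodness-of-fit test with 4 phenotype classes has df = 4 − 1 = 3.

3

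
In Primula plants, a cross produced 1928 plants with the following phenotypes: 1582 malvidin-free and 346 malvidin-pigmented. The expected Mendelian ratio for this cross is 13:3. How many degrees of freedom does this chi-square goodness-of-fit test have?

1

A goodness-of-fit test with 2 phenotype classes has df = 2 − 1 = 1.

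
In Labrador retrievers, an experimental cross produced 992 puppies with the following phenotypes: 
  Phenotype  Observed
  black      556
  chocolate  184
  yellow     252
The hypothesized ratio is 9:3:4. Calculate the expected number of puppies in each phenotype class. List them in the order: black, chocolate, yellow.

558, 186, 248

Total ratio parts = 16. Expected numbers out of 992:
  black: 992 × 9/16 = 558
  chocolate: 992 × 3/16 = 186
  yellow: 992 × 4/16 = 248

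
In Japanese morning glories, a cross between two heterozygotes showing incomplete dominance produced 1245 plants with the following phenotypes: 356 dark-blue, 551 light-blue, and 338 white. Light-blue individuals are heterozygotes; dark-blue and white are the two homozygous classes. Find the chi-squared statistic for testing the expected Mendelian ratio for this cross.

16.945

With incomplete dominance, a heterozygote × heterozygote cross gives a 1:2:1 phenotypic ratio.
The 1:2:1 ratio has 4 parts, so with N = 1245 the expected counts are:
  dark-blue: 1245 × 1/4 = 311.25
  light-blue: 1245 × 2/4 = 622.5
  white: 1245 × 1/4 = 311.25
χ² = Σ (O − E)² / E
  dark-blue: (356 − 311.25)² / 311.25 = 6.4339
  light-blue: (551 − 622.5)² / 622.5 = 8.2124
  white: (338 − 311.25)² / 311.25 = 2.2990
χ² = 6.4339 + 8.2124 + 2.2990 = 16.9453 ≈ 16.945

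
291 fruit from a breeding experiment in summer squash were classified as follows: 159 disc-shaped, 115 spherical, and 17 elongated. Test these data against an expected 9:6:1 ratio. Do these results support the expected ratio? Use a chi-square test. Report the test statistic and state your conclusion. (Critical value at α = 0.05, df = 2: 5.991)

Total ratio parts = 16. Expected numbers out of 291:
  disc-shaped: 291 × 9/16 = 163.6875
  spherical: 291 × 6/16 = 109.125
  elongated: 291 × 1/16 = 18.1875
χ² = Σ (O − E)² / E
  disc-shaped: (159 − 163.6875)² / 163.6875 = 0.1342
  spherical: (115 − 109.125)² / 109.125 = 0.3163
  elongated: (17 − 18.1875)² / 18.1875 = 0.0775
χ² = 0.1342 + 0.3163 + 0.0775 = 0.528
Degrees of freedom = 3 − 1 = 2; critical value at α = 0.05 is 5.991.
Since 0.528 < 5.991, we fail to reject the null hypothesis — the data are consistent with the 9:6:1 ratio.

0.528; consistent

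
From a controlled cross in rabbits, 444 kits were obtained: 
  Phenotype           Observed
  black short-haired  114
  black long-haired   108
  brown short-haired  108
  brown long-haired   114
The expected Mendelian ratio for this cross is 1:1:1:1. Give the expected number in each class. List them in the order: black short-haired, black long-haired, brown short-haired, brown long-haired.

Under the 1:1:1:1 hypothesis (Σ ratio = 4, N = 444):
  black short-haired: 444 × 1/4 = 111
  black long-haired: 444 × 1/4 = 111
  brown short-haired: 444 × 1/4 = 111
  brown long-haired: 444 × 1/4 = 111

111, 111, 111, 111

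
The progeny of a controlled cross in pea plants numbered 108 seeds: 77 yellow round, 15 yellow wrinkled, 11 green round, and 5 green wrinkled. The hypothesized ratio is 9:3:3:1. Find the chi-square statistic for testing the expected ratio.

The 9:3:3:1 ratio has 16 parts, so with N = 108 the expected counts are:
  yellow round: 108 × 9/16 = 60.75
  yellow wrinkled: 108 × 3/16 = 20.25
  green round: 108 × 3/16 = 20.25
  green wrinkled: 108 × 1/16 = 6.75
χ² = Σ (O − E)² / E
  yellow round: (77 − 60.75)² / 60.75 = 4.3467
  yellow wrinkled: (15 − 20.25)² / 20.25 = 1.3611
  green round: (11 − 20.25)² / 20.25 = 4.2253
  green wrinkled: (5 − 6.75)² / 6.75 = 0.4537
χ² = 4.3467 + 1.3611 + 4.2253 + 0.4537 = 10.3868 ≈ 10.387

10.387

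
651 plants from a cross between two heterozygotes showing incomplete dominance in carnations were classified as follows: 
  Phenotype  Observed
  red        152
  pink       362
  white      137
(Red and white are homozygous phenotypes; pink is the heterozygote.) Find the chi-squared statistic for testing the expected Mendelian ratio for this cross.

With incomplete dominance, a heterozygote × heterozygote cross gives a 1:2:1 phenotypic ratio.
Total ratio parts = 4. Expected numbers out of 651:
  red: 651 × 1/4 = 162.75
  pink: 651 × 2/4 = 325.5
  white: 651 × 1/4 = 162.75
χ² = Σ (O − E)² / E
  red: (152 − 162.75)² / 162.75 = 0.7101
  pink: (362 − 325.5)² / 325.5 = 4.0929
  white: (137 − 162.75)² / 162.75 = 4.0741
χ² = 0.7101 + 4.0929 + 4.0741 = 8.8771 ≈ 8.877

8.877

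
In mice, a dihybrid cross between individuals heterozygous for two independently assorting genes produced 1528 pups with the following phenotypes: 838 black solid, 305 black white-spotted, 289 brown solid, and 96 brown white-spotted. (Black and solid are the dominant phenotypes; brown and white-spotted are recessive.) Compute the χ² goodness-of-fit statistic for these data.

1.757

A dihybrid F₂ with independent assortment and complete dominance at both loci gives a 9:3:3:1 phenotypic ratio.
Under the 9:3:3:1 hypothesis (Σ ratio = 16, N = 1528):
  black solid: 1528 × 9/16 = 859.5
  black white-spotted: 1528 × 3/16 = 286.5
  brown solid: 1528 × 3/16 = 286.5
  brown white-spotted: 1528 × 1/16 = 95.5
χ² = Σ (O − E)² / E
  black solid: (838 − 859.5)² / 859.5 = 0.5378
  black white-spotted: (305 − 286.5)² / 286.5 = 1.1946
  brown solid: (289 − 286.5)² / 286.5 = 0.0218
  brown white-spotted: (96 − 95.5)² / 95.5 = 0.0026
χ² = 0.5378 + 1.1946 + 0.0218 + 0.0026 = 1.7568 ≈ 1.757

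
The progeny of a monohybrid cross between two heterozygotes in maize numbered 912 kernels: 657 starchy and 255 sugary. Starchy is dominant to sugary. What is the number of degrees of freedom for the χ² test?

For a monohybrid cross between heterozygotes with complete dominance, the expected phenotypic ratio is 3:1.
A goodness-of-fit test with 2 phenotype classes has df = 2 − 1 = 1.

1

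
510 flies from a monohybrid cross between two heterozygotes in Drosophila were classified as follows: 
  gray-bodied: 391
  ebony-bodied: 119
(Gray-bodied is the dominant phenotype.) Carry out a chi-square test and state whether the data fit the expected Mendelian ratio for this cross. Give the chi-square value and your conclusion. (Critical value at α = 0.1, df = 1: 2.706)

0.756; consistent

For a monohybrid cross between heterozygotes with complete dominance, the expected phenotypic ratio is 3:1.
Total ratio parts = 4. Expected numbers out of 510:
  gray-bodied: 510 × 3/4 = 382.5
  ebony-bodied: 510 × 1/4 = 127.5
χ² = Σ (O − E)² / E
  gray-bodied: (391 − 382.5)² / 382.5 = 0.1889
  ebony-bodied: (119 − 127.5)² / 127.5 = 0.5667
χ² = 0.1889 + 0.5667 = 0.7556 ≈ 0.756
Degrees of freedom = 2 − 1 = 1; critical value at α = 0.1 is 2.706.
Since 0.756 < 2.706, we fail to reject the null hypothesis — the data are consistent with the 3:1 ratio.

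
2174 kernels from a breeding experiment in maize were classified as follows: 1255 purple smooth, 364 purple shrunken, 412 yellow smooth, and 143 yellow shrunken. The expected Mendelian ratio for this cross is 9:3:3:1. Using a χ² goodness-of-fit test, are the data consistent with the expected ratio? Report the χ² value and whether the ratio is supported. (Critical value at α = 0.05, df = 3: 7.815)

The 9:3:3:1 ratio has 16 parts, so with N = 2174 the expected counts are:
  purple smooth: 2174 × 9/16 = 1222.875
  purple shrunken: 2174 × 3/16 = 407.625
  yellow smooth: 2174 × 3/16 = 407.625
  yellow shrunken: 2174 × 1/16 = 135.875
χ² = Σ (O − E)² / E
  purple smooth: (1255 − 1222.875)² / 1222.875 = 0.8439
  purple shrunken: (364 − 407.625)² / 407.625 = 4.6689
  yellow smooth: (412 − 407.625)² / 407.625 = 0.0470
  yellow shrunken: (143 − 135.875)² / 135.875 = 0.3736
χ² = 0.8439 + 4.6689 + 0.0470 + 0.3736 = 5.9334 ≈ 5.933
Degrees of freedom = 4 − 1 = 3; critical value at α = 0.05 is 7.815.
Since 5.933 < 7.815, we fail to reject the null hypothesis — the data are consistent with the 9:3:3:1 ratio.

5.933; consistent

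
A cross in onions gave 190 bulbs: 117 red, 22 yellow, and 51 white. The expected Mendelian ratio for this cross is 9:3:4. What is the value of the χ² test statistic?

The 9:3:4 ratio has 16 parts, so with N = 190 the expected counts are:
  red: 190 × 9/16 = 106.875
  yellow: 190 × 3/16 = 35.625
  white: 190 × 4/16 = 47.5
χ² = Σ (O − E)² / E
  red: (117 − 106.875)² / 106.875 = 0.9592
  yellow: (22 − 35.625)² / 35.625 = 5.2110
  white: (51 − 47.5)² / 47.5 = 0.2579
χ² = 0.9592 + 5.2110 + 0.2579 = 6.4281 ≈ 6.428

6.428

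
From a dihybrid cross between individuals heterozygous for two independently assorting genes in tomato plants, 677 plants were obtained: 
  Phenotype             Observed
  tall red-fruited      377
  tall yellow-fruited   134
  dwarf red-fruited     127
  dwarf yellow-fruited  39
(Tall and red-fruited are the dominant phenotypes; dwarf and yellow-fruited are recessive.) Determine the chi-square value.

A dihybrid F₂ with independent assortment and complete dominance at both loci gives a 9:3:3:1 phenotypic ratio.
Total ratio parts = 16. Expected numbers out of 677:
  tall red-fruited: 677 × 9/16 = 380.8125
  tall yellow-fruited: 677 × 3/16 = 126.9375
  dwarf red-fruited: 677 × 3/16 = 126.9375
  dwarf yellow-fruited: 677 × 1/16 = 42.3125
χ² = Σ (O − E)² / E
  tall red-fruited: (377 − 380.8125)² / 380.8125 = 0.0382
  tall yellow-fruited: (134 − 126.9375)² / 126.9375 = 0.3929
  dwarf red-fruited: (127 − 126.9375)² / 126.9375 = 0.0000
  dwarf yellow-fruited: (39 − 42.3125)² / 42.3125 = 0.2593
χ² = 0.0382 + 0.3929 + 0.0000 + 0.2593 = 0.6904 ≈ 0.690

0.690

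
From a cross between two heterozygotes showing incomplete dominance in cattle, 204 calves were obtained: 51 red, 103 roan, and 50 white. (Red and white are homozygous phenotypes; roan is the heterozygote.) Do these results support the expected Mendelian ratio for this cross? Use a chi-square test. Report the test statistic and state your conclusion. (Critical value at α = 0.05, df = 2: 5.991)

0.029; consistent

With incomplete dominance, a heterozygote × heterozygote cross gives a 1:2:1 phenotypic ratio.
Total ratio parts = 4. Expected numbers out of 204:
  red: 204 × 1/4 = 51
  roan: 204 × 2/4 = 102
  white: 204 × 1/4 = 51
χ² = Σ (O − E)² / E
  red: (51 − 51)² / 51 = 0.0000
  roan: (103 − 102)² / 102 = 0.0098
  white: (50 − 51)² / 51 = 0.0196
χ² = 0.0000 + 0.0098 + 0.0196 = 0.0294 ≈ 0.029
Degrees of freedom = 3 − 1 = 2; critical value at α = 0.05 is 5.991.
Since 0.029 < 5.991, we fail to reject the null hypothesis — the data are consistent with the 1:2:1 ratio.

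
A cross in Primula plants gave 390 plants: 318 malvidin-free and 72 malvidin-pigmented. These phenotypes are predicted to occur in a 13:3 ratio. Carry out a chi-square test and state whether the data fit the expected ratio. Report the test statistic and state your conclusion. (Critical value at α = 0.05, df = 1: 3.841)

0.021; consistent

Total ratio parts = 16. Expected numbers out of 390:
  malvidin-free: 390 × 13/16 = 316.875
  malvidin-pigmented: 390 × 3/16 = 73.125
χ² = Σ (O − E)² / E
  malvidin-free: (318 − 316.875)² / 316.875 = 0.0040
  malvidin-pigmented: (72 − 73.125)² / 73.125 = 0.0173
χ² = 0.0040 + 0.0173 = 0.0213 ≈ 0.021
Degrees of freedom = 2 − 1 = 1; critical value at α = 0.05 is 3.841.
Since 0.021 < 3.841, we fail to reject the null hypothesis — the data are consistent with the 13:3 ratio.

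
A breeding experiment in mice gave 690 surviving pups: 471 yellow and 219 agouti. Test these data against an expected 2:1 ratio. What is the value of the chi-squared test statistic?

Under the 2:1 hypothesis (Σ ratio = 3, N = 690):
  yellow: 690 × 2/3 = 460
  agouti: 690 × 1/3 = 230
χ² = Σ (O − E)² / E
  yellow: (471 − 460)² / 460 = 0.2630
  agouti: (219 − 230)² / 230 = 0.5261
χ² = 0.2630 + 0.5261 = 0.7891 ≈ 0.789

0.789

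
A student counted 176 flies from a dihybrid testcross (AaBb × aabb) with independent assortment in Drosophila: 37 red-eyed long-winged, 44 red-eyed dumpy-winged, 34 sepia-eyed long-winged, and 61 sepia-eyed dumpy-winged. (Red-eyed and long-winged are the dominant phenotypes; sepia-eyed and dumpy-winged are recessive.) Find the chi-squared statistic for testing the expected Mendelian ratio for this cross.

A dihybrid testcross with independent assortment gives a 1:1:1:1 ratio.
The 1:1:1:1 ratio has 4 parts, so with N = 176 the expected counts are:
  red-eyed long-winged: 176 × 1/4 = 44
  red-eyed dumpy-winged: 176 × 1/4 = 44
  sepia-eyed long-winged: 176 × 1/4 = 44
  sepia-eyed dumpy-winged: 176 × 1/4 = 44
χ² = Σ (O − E)² / E
  red-eyed long-winged: (37 − 44)² / 44 = 1.1136
  red-eyed dumpy-winged: (44 − 44)² / 44 = 0.0000
  sepia-eyed long-winged: (34 − 44)² / 44 = 2.2727
  sepia-eyed dumpy-winged: (61 − 44)² / 44 = 6.5682
χ² = 1.1136 + 0.0000 + 2.2727 + 6.5682 = 9.9545 ≈ 9.955

9.955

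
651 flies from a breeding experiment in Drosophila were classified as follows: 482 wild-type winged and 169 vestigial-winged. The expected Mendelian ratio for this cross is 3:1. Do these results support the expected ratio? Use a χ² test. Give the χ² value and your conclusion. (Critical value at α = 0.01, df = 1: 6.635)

0.320; consistent

Under the 3:1 hypothesis (Σ ratio = 4, N = 651):
  wild-type winged: 651 × 3/4 = 488.25
  vestigial-winged: 651 × 1/4 = 162.75
χ² = Σ (O − E)² / E
  wild-type winged: (482 − 488.25)² / 488.25 = 0.0800
  vestigial-winged: (169 − 162.75)² / 162.75 = 0.2400
χ² = 0.0800 + 0.2400 = 0.320
Degrees of freedom = 2 − 1 = 1; critical value at α = 0.01 is 6.635.
Since 0.320 < 6.635, we fail to reject the null hypothesis — the data are consistent with the 3:1 ratio.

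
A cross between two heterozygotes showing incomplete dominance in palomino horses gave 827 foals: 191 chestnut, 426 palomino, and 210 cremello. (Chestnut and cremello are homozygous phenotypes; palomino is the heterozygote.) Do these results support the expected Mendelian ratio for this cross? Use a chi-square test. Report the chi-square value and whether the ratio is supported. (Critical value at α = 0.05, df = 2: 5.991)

1.629; consistent

With incomplete dominance, a heterozygote × heterozygote cross gives a 1:2:1 phenotypic ratio.
Expected counts for N = 827 under a 1:2:1 ratio (total parts = 4):
  chestnut: 827 × 1/4 = 206.75
  palomino: 827 × 2/4 = 413.5
  cremello: 827 × 1/4 = 206.75
χ² = Σ (O − E)² / E
  chestnut: (191 − 206.75)² / 206.75 = 1.1998
  palomino: (426 − 413.5)² / 413.5 = 0.3779
  cremello: (210 − 206.75)² / 206.75 = 0.0511
χ² = 1.1998 + 0.3779 + 0.0511 = 1.6288 ≈ 1.629
Degrees of freedom = 3 − 1 = 2; critical value at α = 0.05 is 5.991.
Since 1.629 < 5.991, we fail to reject the null hypothesis — the data are consistent with the 1:2:1 ratio.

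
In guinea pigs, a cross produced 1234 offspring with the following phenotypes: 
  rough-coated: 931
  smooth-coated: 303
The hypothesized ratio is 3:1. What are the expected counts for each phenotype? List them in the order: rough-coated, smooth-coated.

925.5, 308.5

Total ratio parts = 4. Expected numbers out of 1234:
  rough-coated: 1234 × 3/4 = 925.5
  smooth-coated: 1234 × 1/4 = 308.5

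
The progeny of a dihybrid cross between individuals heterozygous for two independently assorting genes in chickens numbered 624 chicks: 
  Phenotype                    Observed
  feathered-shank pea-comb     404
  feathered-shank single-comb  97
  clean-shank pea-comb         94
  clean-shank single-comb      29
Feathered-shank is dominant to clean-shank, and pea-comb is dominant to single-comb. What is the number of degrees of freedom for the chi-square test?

3

A dihybrid F₂ with independent assortment and complete dominance at both loci gives a 9:3:3:1 phenotypic ratio.
A goodness-of-fit test with 4 phenotype classes has df = 4 − 1 = 3.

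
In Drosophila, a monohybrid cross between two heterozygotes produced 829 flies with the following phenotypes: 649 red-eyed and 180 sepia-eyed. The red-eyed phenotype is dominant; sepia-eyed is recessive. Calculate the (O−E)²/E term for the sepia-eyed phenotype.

For a monohybrid cross between heterozygotes with complete dominance, the expected phenotypic ratio is 3:1.
The 3:1 ratio has 4 parts, so with N = 829 the expected counts are:
  red-eyed: 829 × 3/4 = 621.75
  sepia-eyed: 829 × 1/4 = 207.25
Contribution of sepia-eyed: (180 − 207.25)² / 207.25 = 3.5829

3.583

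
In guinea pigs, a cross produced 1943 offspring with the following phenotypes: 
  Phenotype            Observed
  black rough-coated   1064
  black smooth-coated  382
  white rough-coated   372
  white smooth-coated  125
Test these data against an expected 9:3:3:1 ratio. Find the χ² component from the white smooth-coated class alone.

0.105

Expected counts for N = 1943 under a 9:3:3:1 ratio (total parts = 16):
  black rough-coated: 1943 × 9/16 = 1092.9375
  black smooth-coated: 1943 × 3/16 = 364.3125
  white rough-coated: 1943 × 3/16 = 364.3125
  white smooth-coated: 1943 × 1/16 = 121.4375
Contribution of white smooth-coated: (125 − 121.4375)² / 121.4375 = 0.1045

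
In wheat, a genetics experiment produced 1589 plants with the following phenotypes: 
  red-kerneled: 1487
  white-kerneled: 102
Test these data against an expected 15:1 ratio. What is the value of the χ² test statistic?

Total ratio parts = 16. Expected numbers out of 1589:
  red-kerneled: 1589 × 15/16 = 1489.6875
  white-kerneled: 1589 × 1/16 = 99.3125
χ² = Σ (O − E)² / E
  red-kerneled: (1487 − 1489.6875)² / 1489.6875 = 0.0048
  white-kerneled: (102 − 99.3125)² / 99.3125 = 0.0727
χ² = 0.0048 + 0.0727 = 0.0775 ≈ 0.078

0.078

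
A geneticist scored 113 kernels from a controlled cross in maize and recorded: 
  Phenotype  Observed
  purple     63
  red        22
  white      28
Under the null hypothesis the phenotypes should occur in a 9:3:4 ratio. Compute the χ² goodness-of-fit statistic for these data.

0.038

Under the 9:3:4 hypothesis (Σ ratio = 16, N = 113):
  purple: 113 × 9/16 = 63.5625
  red: 113 × 3/16 = 21.1875
  white: 113 × 4/16 = 28.25
χ² = Σ (O − E)² / E
  purple: (63 − 63.5625)² / 63.5625 = 0.0050
  red: (22 − 21.1875)² / 21.1875 = 0.0312
  white: (28 − 28.25)² / 28.25 = 0.0022
χ² = 0.0050 + 0.0312 + 0.0022 = 0.0384 ≈ 0.038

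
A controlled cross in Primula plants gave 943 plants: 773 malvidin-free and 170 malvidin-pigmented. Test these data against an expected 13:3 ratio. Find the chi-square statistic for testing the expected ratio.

Total ratio parts = 16. Expected numbers out of 943:
  malvidin-free: 943 × 13/16 = 766.1875
  malvidin-pigmented: 943 × 3/16 = 176.8125
χ² = Σ (O − E)² / E
  malvidin-free: (773 − 766.1875)² / 766.1875 = 0.0606
  malvidin-pigmented: (170 − 176.8125)² / 176.8125 = 0.2625
χ² = 0.0606 + 0.2625 = 0.3231 ≈ 0.323

0.323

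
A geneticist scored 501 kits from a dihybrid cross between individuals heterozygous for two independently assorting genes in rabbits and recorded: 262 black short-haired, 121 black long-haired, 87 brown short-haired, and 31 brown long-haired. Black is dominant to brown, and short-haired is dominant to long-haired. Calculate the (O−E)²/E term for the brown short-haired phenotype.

A dihybrid F₂ with independent assortment and complete dominance at both loci gives a 9:3:3:1 phenotypic ratio.
Expected counts for N = 501 under a 9:3:3:1 ratio (total parts = 16):
  black short-haired: 501 × 9/16 = 281.8125
  black long-haired: 501 × 3/16 = 93.9375
  brown short-haired: 501 × 3/16 = 93.9375
  brown long-haired: 501 × 1/16 = 31.3125
Contribution of brown short-haired: (87 − 93.9375)² / 93.9375 = 0.5124

0.512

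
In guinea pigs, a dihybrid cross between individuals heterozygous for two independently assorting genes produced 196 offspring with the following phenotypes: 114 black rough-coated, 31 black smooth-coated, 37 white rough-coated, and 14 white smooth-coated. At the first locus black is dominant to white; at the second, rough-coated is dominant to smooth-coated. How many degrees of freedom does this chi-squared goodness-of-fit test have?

A dihybrid F₂ with independent assortment and complete dominance at both loci gives a 9:3:3:1 phenotypic ratio.
A goodness-of-fit test with 4 phenotype classes has df = 4 − 1 = 3.

3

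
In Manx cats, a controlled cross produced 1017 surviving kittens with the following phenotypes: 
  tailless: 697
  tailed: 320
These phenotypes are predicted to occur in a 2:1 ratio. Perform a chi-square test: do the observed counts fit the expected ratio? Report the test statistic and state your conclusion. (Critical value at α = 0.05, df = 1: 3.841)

The 2:1 ratio has 3 parts, so with N = 1017 the expected counts are:
  tailless: 1017 × 2/3 = 678
  tailed: 1017 × 1/3 = 339
χ² = Σ (O − E)² / E
  tailless: (697 − 678)² / 678 = 0.5324
  tailed: (320 − 339)² / 339 = 1.0649
χ² = 0.5324 + 1.0649 = 1.5973 ≈ 1.597
Degrees of freedom = 2 − 1 = 1; critical value at α = 0.05 is 3.841.
Since 1.597 < 3.841, we fail to reject the null hypothesis — the data are consistent with the 2:1 ratio.

1.597; consistent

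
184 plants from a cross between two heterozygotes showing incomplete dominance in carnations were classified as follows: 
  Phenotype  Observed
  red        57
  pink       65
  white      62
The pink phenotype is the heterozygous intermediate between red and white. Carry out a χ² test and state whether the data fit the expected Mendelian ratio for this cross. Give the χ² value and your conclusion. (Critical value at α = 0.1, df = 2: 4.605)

With incomplete dominance, a heterozygote × heterozygote cross gives a 1:2:1 phenotypic ratio.
The 1:2:1 ratio has 4 parts, so with N = 184 the expected counts are:
  red: 184 × 1/4 = 46
  pink: 184 × 2/4 = 92
  white: 184 × 1/4 = 46
χ² = Σ (O − E)² / E
  red: (57 − 46)² / 46 = 2.6304
  pink: (65 − 92)² / 92 = 7.9239
  white: (62 − 46)² / 46 = 5.5652
χ² = 2.6304 + 7.9239 + 5.5652 = 16.1195 ≈ 16.120
Degrees of freedom = 3 − 1 = 2; critical value at α = 0.1 is 4.605.
Since 16.120 > 4.605, we reject the null hypothesis — the data do not fit the 1:2:1 ratio.

16.120; not consistent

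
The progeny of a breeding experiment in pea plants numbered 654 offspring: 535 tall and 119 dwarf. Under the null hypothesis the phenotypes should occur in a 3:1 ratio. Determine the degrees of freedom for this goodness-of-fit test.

A goodness-of-fit test with 2 phenotype classes has df = 2 − 1 = 1.

1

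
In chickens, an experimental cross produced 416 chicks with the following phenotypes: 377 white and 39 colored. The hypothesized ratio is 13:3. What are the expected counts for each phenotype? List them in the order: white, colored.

Total ratio parts = 16. Expected numbers out of 416:
  white: 416 × 13/16 = 338
  colored: 416 × 3/16 = 78

338, 78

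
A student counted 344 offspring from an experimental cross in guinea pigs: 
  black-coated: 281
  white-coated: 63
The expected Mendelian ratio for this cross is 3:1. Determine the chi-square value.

8.202

Under the 3:1 hypothesis (Σ ratio = 4, N = 344):
  black-coated: 344 × 3/4 = 258
  white-coated: 344 × 1/4 = 86
χ² = Σ (O − E)² / E
  black-coated: (281 − 258)² / 258 = 2.0504
  white-coated: (63 − 86)² / 86 = 6.1512
χ² = 2.0504 + 6.1512 = 8.2016 ≈ 8.202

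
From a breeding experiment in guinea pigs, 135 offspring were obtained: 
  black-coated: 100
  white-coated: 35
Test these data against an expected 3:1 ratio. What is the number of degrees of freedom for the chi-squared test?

A goodness-of-fit test with 2 phenotype classes has df = 2 − 1 = 1.

1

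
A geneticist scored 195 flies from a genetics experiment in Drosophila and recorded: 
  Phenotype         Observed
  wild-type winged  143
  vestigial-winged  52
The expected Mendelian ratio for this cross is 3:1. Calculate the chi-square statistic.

The 3:1 ratio has 4 parts, so with N = 195 the expected counts are:
  wild-type winged: 195 × 3/4 = 146.25
  vestigial-winged: 195 × 1/4 = 48.75
χ² = Σ (O − E)² / E
  wild-type winged: (143 − 146.25)² / 146.25 = 0.0722
  vestigial-winged: (52 − 48.75)² / 48.75 = 0.2167
χ² = 0.0722 + 0.2167 = 0.2889 ≈ 0.289

0.289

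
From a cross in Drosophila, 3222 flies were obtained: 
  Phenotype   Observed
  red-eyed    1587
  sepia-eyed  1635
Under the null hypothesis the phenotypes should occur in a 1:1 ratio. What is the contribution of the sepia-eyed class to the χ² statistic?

0.358

Total ratio parts = 2. Expected numbers out of 3222:
  red-eyed: 3222 × 1/2 = 1611
  sepia-eyed: 3222 × 1/2 = 1611
Contribution of sepia-eyed: (1635 − 1611)² / 1611 = 0.3575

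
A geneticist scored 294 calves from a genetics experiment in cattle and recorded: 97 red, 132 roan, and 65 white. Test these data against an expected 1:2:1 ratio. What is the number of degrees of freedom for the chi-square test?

A goodness-of-fit test with 3 phenotype classes has df = 3 − 1 = 2.

2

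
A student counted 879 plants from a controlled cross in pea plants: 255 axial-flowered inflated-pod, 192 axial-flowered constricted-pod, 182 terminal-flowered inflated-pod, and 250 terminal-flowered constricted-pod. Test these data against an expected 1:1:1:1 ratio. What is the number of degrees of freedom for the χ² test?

A goodness-of-fit test with 4 phenotype classes has df = 4 − 1 = 3.

3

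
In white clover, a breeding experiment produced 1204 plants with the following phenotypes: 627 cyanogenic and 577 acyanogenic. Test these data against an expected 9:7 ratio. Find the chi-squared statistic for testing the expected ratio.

8.522

Expected counts for N = 1204 under a 9:7 ratio (total parts = 16):
  cyanogenic: 1204 × 9/16 = 677.25
  acyanogenic: 1204 × 7/16 = 526.75
χ² = Σ (O − E)² / E
  cyanogenic: (627 − 677.25)² / 677.25 = 3.7284
  acyanogenic: (577 − 526.75)² / 526.75 = 4.7937
χ² = 3.7284 + 4.7937 = 8.5221 ≈ 8.522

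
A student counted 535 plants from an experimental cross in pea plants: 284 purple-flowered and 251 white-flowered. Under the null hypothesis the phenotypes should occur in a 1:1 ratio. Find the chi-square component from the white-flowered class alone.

1.018

Total ratio parts = 2. Expected numbers out of 535:
  purple-flowered: 535 × 1/2 = 267.5
  white-flowered: 535 × 1/2 = 267.5
Contribution of white-flowered: (251 − 267.5)² / 267.5 = 1.0178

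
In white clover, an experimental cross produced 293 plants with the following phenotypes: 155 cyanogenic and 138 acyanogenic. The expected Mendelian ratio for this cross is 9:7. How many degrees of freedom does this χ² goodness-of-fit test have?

A goodness-of-fit test with 2 phenotype classes has df = 2 − 1 = 1.

1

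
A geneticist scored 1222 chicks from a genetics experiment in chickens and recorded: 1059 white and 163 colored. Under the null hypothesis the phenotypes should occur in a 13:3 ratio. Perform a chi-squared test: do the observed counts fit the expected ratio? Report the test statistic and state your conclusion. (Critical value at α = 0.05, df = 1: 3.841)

23.487; not consistent

The 13:3 ratio has 16 parts, so with N = 1222 the expected counts are:
  white: 1222 × 13/16 = 992.875
  colored: 1222 × 3/16 = 229.125
χ² = Σ (O − E)² / E
  white: (1059 − 992.875)² / 992.875 = 4.4039
  colored: (163 − 229.125)² / 229.125 = 19.0835
χ² = 4.4039 + 19.0835 = 23.4874 ≈ 23.487
Degrees of freedom = 2 − 1 = 1; critical value at α = 0.05 is 3.841.
Since 23.487 > 3.841, we reject the null hypothesis — the data do not fit the 13:3 ratio.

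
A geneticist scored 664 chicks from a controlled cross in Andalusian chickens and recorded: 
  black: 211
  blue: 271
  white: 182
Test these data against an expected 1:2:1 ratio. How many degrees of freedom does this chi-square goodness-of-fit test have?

A goodness-of-fit test with 3 phenotype classes has df = 3 − 1 = 2.

2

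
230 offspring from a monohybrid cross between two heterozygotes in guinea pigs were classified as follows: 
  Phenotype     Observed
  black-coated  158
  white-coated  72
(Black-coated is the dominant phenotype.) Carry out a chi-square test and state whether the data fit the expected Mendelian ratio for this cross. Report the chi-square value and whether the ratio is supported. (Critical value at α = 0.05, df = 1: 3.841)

4.875; not consistent

For a monohybrid cross between heterozygotes with complete dominance, the expected phenotypic ratio is 3:1.
Under the 3:1 hypothesis (Σ ratio = 4, N = 230):
  black-coated: 230 × 3/4 = 172.5
  white-coated: 230 × 1/4 = 57.5
χ² = Σ (O − E)² / E
  black-coated: (158 − 172.5)² / 172.5 = 1.2188
  white-coated: (72 − 57.5)² / 57.5 = 3.6565
χ² = 1.2188 + 3.6565 = 4.8753 ≈ 4.875
Degrees of freedom = 2 − 1 = 1; critical value at α = 0.05 is 3.841.
Since 4.875 > 3.841, we reject the null hypothesis — the data do not fit the 3:1 ratio.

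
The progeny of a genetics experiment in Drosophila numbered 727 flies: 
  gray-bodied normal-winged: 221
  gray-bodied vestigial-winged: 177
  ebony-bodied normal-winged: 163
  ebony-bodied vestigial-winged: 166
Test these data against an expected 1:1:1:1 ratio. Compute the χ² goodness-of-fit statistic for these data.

11.900

Expected counts for N = 727 under a 1:1:1:1 ratio (total parts = 4):
  gray-bodied normal-winged: 727 × 1/4 = 181.75
  gray-bodied vestigial-winged: 727 × 1/4 = 181.75
  ebony-bodied normal-winged: 727 × 1/4 = 181.75
  ebony-bodied vestigial-winged: 727 × 1/4 = 181.75
χ² = Σ (O − E)² / E
  gray-bodied normal-winged: (221 − 181.75)² / 181.75 = 8.4763
  gray-bodied vestigial-winged: (177 − 181.75)² / 181.75 = 0.1241
  ebony-bodied normal-winged: (163 − 181.75)² / 181.75 = 1.9343
  ebony-bodied vestigial-winged: (166 − 181.75)² / 181.75 = 1.3649
χ² = 8.4763 + 0.1241 + 1.9343 + 1.3649 = 11.8996 ≈ 11.900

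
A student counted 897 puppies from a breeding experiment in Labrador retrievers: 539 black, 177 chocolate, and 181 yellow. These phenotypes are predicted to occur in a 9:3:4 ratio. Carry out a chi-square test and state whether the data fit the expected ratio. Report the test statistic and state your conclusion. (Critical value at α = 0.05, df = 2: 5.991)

11.154; not consistent

Total ratio parts = 16. Expected numbers out of 897:
  black: 897 × 9/16 = 504.5625
  chocolate: 897 × 3/16 = 168.1875
  yellow: 897 × 4/16 = 224.25
χ² = Σ (O − E)² / E
  black: (539 − 504.5625)² / 504.5625 = 2.3504
  chocolate: (177 − 168.1875)² / 168.1875 = 0.4617
  yellow: (181 − 224.25)² / 224.25 = 8.3414
χ² = 2.3504 + 0.4617 + 8.3414 = 11.1535 ≈ 11.154
Degrees of freedom = 3 − 1 = 2; critical value at α = 0.05 is 5.991.
Since 11.154 > 5.991, we reject the null hypothesis — the data do not fit the 9:3:4 ratio.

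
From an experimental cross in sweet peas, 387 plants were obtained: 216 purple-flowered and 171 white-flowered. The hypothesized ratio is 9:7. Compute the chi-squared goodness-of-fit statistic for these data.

0.030

Under the 9:7 hypothesis (Σ ratio = 16, N = 387):
  purple-flowered: 387 × 9/16 = 217.6875
  white-flowered: 387 × 7/16 = 169.3125
χ² = Σ (O − E)² / E
  purple-flowered: (216 − 217.6875)² / 217.6875 = 0.0131
  white-flowered: (171 − 169.3125)² / 169.3125 = 0.0168
χ² = 0.0131 + 0.0168 = 0.0299 ≈ 0.030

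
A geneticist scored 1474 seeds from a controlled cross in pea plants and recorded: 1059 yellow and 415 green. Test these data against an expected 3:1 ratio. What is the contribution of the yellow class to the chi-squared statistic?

1.956

Under the 3:1 hypothesis (Σ ratio = 4, N = 1474):
  yellow: 1474 × 3/4 = 1105.5
  green: 1474 × 1/4 = 368.5
Contribution of yellow: (1059 − 1105.5)² / 1105.5 = 1.9559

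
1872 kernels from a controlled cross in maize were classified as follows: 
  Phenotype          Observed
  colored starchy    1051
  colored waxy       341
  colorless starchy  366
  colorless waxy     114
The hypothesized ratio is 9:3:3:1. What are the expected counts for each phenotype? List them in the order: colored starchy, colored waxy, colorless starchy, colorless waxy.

1053, 351, 351, 117

Expected counts for N = 1872 under a 9:3:3:1 ratio (total parts = 16):
  colored starchy: 1872 × 9/16 = 1053
  colored waxy: 1872 × 3/16 = 351
  colorless starchy: 1872 × 3/16 = 351
  colorless waxy: 1872 × 1/16 = 117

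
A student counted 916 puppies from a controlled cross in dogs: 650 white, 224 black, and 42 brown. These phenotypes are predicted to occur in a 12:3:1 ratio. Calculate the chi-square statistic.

Under the 12:3:1 hypothesis (Σ ratio = 16, N = 916):
  white: 916 × 12/16 = 687
  black: 916 × 3/16 = 171.75
  brown: 916 × 1/16 = 57.25
χ² = Σ (O − E)² / E
  white: (650 − 687)² / 687 = 1.9927
  black: (224 − 171.75)² / 171.75 = 15.8956
  brown: (42 − 57.25)² / 57.25 = 4.0622
χ² = 1.9927 + 15.8956 + 4.0622 = 21.9505 ≈ 21.951

21.951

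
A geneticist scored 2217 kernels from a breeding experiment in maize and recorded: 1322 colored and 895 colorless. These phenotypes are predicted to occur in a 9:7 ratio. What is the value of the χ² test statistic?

Under the 9:7 hypothesis (Σ ratio = 16, N = 2217):
  colored: 2217 × 9/16 = 1247.0625
  colorless: 2217 × 7/16 = 969.9375
χ² = Σ (O − E)² / E
  colored: (1322 − 1247.0625)² / 1247.0625 = 4.5031
  colorless: (895 − 969.9375)² / 969.9375 = 5.7897
χ² = 4.5031 + 5.7897 = 10.2928 ≈ 10.293

10.293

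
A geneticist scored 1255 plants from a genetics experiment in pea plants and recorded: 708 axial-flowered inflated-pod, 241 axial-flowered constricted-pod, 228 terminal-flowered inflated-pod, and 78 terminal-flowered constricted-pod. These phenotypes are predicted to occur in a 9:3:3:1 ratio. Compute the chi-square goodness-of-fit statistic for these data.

0.373

Total ratio parts = 16. Expected numbers out of 1255:
  axial-flowered inflated-pod: 1255 × 9/16 = 705.9375
  axial-flowered constricted-pod: 1255 × 3/16 = 235.3125
  terminal-flowered inflated-pod: 1255 × 3/16 = 235.3125
  terminal-flowered constricted-pod: 1255 × 1/16 = 78.4375
χ² = Σ (O − E)² / E
  axial-flowered inflated-pod: (708 − 705.9375)² / 705.9375 = 0.0060
  axial-flowered constricted-pod: (241 − 235.3125)² / 235.3125 = 0.1375
  terminal-flowered inflated-pod: (228 − 235.3125)² / 235.3125 = 0.2272
  terminal-flowered constricted-pod: (78 − 78.4375)² / 78.4375 = 0.0024
χ² = 0.0060 + 0.1375 + 0.2272 + 0.0024 = 0.3731 ≈ 0.373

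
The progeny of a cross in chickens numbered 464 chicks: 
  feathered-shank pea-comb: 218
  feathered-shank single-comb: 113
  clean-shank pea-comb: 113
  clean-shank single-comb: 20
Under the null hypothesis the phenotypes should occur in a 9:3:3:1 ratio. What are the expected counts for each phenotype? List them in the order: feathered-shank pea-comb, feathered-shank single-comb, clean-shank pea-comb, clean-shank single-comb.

Total ratio parts = 16. Expected numbers out of 464:
  feathered-shank pea-comb: 464 × 9/16 = 261
  feathered-shank single-comb: 464 × 3/16 = 87
  clean-shank pea-comb: 464 × 3/16 = 87
  clean-shank single-comb: 464 × 1/16 = 29

261, 87, 87, 29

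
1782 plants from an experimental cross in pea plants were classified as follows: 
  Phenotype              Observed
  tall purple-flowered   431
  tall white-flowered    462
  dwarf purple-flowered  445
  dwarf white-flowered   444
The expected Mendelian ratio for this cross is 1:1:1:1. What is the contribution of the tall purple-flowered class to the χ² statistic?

The 1:1:1:1 ratio has 4 parts, so with N = 1782 the expected counts are:
  tall purple-flowered: 1782 × 1/4 = 445.5
  tall white-flowered: 1782 × 1/4 = 445.5
  dwarf purple-flowered: 1782 × 1/4 = 445.5
  dwarf white-flowered: 1782 × 1/4 = 445.5
Contribution of tall purple-flowered: (431 − 445.5)² / 445.5 = 0.4719

0.472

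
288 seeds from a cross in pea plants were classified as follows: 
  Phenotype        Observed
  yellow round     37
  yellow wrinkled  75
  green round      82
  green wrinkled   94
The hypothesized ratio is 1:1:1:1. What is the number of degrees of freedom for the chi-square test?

A goodness-of-fit test with 4 phenotype classes has df = 4 − 1 = 3.

3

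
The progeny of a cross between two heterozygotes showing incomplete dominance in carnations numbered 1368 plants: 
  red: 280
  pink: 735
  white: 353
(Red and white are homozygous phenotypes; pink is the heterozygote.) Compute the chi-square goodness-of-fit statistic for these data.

With incomplete dominance, a heterozygote × heterozygote cross gives a 1:2:1 phenotypic ratio.
Under the 1:2:1 hypothesis (Σ ratio = 4, N = 1368):
  red: 1368 × 1/4 = 342
  pink: 1368 × 2/4 = 684
  white: 1368 × 1/4 = 342
χ² = Σ (O − E)² / E
  red: (280 − 342)² / 342 = 11.2398
  pink: (735 − 684)² / 684 = 3.8026
  white: (353 − 342)² / 342 = 0.3538
χ² = 11.2398 + 3.8026 + 0.3538 = 15.3962 ≈ 15.396

15.396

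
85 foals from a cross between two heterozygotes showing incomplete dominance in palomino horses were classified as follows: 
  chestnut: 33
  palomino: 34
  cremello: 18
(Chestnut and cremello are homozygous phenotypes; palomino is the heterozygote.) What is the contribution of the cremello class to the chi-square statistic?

0.497

With incomplete dominance, a heterozygote × heterozygote cross gives a 1:2:1 phenotypic ratio.
Total ratio parts = 4. Expected numbers out of 85:
  chestnut: 85 × 1/4 = 21.25
  palomino: 85 × 2/4 = 42.5
  cremello: 85 × 1/4 = 21.25
Contribution of cremello: (18 − 21.25)² / 21.25 = 0.4971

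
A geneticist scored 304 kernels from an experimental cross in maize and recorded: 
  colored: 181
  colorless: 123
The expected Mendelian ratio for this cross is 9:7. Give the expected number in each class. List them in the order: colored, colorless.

171, 133

Expected counts for N = 304 under a 9:7 ratio (total parts = 16):
  colored: 304 × 9/16 = 171
  colorless: 304 × 7/16 = 133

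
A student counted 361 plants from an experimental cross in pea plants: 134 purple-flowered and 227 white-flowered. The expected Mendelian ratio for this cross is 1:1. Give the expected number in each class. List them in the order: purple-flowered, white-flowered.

The 1:1 ratio has 2 parts, so with N = 361 the expected counts are:
  purple-flowered: 361 × 1/2 = 180.5
  white-flowered: 361 × 1/2 = 180.5

180.5, 180.5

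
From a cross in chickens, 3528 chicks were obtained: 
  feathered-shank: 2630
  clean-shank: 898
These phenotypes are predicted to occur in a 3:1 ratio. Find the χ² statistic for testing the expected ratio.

Expected counts for N = 3528 under a 3:1 ratio (total parts = 4):
  feathered-shank: 3528 × 3/4 = 2646
  clean-shank: 3528 × 1/4 = 882
χ² = Σ (O − E)² / E
  feathered-shank: (2630 − 2646)² / 2646 = 0.0967
  clean-shank: (898 − 882)² / 882 = 0.2902
χ² = 0.0967 + 0.2902 = 0.3869 ≈ 0.387

0.387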